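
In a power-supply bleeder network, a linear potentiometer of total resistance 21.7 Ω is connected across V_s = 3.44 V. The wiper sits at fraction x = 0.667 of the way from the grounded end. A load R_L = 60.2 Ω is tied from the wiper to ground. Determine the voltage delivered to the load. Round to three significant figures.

V_out ≈ 2.12 V

The pot divides into 7.226 Ω above the wiper and 14.47 Ω below.
(x·R_p) ‖ R_L = 11.67 Ω.
Loaded-divider output: V_out = 3.44 × 0.6176 = 2.124 V.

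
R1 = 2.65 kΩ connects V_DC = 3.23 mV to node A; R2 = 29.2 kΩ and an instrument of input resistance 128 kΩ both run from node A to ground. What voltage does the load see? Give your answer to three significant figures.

V_out ≈ 2.91 mV

First combine the lower leg with the load: R2 ‖ R_L = 23.78 kΩ.
Then V_out = V_DC · R2'/(R1 + R2') = 3.23 × 23.78/26.43 = 2.906 mV.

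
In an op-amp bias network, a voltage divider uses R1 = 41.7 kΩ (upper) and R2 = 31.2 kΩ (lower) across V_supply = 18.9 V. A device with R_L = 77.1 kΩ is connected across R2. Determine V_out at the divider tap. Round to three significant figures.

R2 ‖ R_L = (31.2 × 77.1)/(31.2 + 77.1) = 22.21 kΩ.
Voltage divider with the loaded lower leg: V_out = 18.9 × 22.21/(41.7 + 22.21) = 18.9 × 0.3475 = 6.568 V.
(Unloaded it would be 8.09 V; the load pulls it down.)

V_out ≈ 6.57 V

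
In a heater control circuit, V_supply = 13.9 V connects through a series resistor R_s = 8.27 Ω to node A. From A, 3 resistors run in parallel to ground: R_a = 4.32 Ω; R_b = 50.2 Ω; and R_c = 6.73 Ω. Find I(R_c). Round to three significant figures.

I ≈ 0.479 A

Combine the parallel branches: R_p = (1/4.32 + 1/50.2 + 1/6.73)⁻¹ = 2.500 Ω.
Node voltage V_A = V_supply · R_p/(R_s + R_p) = 13.9 × 0.2321 = 3.227 V.
Branch current I = V_A/R_c = 3.227/6.73 = 0.4794 A.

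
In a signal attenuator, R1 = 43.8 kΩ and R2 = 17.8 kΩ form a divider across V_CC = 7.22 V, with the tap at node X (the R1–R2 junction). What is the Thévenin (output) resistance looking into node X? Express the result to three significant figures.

R_th ≈ 12.7 kΩ

Looking into X with the source shorted: R_th = R1·R2/(R1+R2) = 43.80 × 17.8/61.60 = 12.66 kΩ.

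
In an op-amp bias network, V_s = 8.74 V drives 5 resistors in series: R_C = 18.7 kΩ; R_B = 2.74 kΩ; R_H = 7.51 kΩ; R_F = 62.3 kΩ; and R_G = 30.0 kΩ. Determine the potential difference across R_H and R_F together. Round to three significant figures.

Total series resistance ΣR = 18.7 + 2.74 + 7.51 + 62.3 + 30.0 = 121.2 kΩ.
R_{R_H..R_F} = 7.51 + 62.3 = 69.81 kΩ.
By the voltage-divider rule, V = 8.74 × 69.81/121.2 = 5.032 V.

V ≈ 5.03 V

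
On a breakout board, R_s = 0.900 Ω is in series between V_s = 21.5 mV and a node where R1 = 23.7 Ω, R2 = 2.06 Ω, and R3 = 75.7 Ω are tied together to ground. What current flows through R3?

I ≈ 0.191 mA

Parallel bank: R_p = 1/(1/23.7 + 1/2.06 + 1/75.7) = 1.849 Ω.
V_A by voltage divider: V_A = 21.5 × 1.849/(0.900 + 1.849) = 14.46 mV.
Branch current I = V_A/R3 = 14.46/75.7 = 0.1910 mA.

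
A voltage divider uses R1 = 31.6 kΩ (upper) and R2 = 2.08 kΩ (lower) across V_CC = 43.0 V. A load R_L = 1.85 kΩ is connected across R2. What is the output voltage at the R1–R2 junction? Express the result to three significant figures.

The load sits in parallel with R2, giving an effective lower resistance R2' = R2·R_L/(R2+R_L) = 0.9791 kΩ.
Now apply the divider: V_out = 43.0 × 0.03005 = 1.292 V.

V_out ≈ 1.29 V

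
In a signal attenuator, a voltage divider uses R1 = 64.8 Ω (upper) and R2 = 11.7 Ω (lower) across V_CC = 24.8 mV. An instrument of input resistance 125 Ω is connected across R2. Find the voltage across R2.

V_out ≈ 3.51 mV

R2 ‖ R_L = (11.7 × 125)/(11.7 + 125) = 10.70 Ω.
Now apply the divider: V_out = 24.8 × 0.1417 = 3.514 mV.
(Unloaded it would be 3.79 mV; the load pulls it down.)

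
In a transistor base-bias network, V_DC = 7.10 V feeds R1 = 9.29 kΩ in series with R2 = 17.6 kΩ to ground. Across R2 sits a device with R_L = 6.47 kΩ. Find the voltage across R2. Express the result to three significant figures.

R2 ‖ R_L = (17.6 × 6.47)/(17.6 + 6.47) = 4.731 kΩ.
Voltage divider with the loaded lower leg: V_out = 7.10 × 4.731/(9.29 + 4.731) = 7.10 × 0.3374 = 2.396 V.
(Unloaded it would be 4.65 V; the load pulls it down.)

V_out ≈ 2.40 V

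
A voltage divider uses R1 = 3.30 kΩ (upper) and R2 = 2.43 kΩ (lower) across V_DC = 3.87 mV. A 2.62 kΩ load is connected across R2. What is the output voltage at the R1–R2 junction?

The load sits in parallel with R2, giving an effective lower resistance R2' = R2·R_L/(R2+R_L) = 1.261 kΩ.
Now apply the divider: V_out = 3.87 × 0.2764 = 1.070 mV.

V_out ≈ 1.07 mV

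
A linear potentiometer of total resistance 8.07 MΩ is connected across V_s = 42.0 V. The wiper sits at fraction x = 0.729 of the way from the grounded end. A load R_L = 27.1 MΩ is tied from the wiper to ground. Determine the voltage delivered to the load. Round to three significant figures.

Lower segment x·R_p = 5.883 MΩ; upper segment (1−x)·R_p = 2.187 MΩ.
Lower segment in parallel with the load: 5.883 ‖ 27.1 = 4.834 MΩ.
Loaded-divider output: V_out = 42.0 × 0.6885 = 28.92 V.

V_out ≈ 28.9 V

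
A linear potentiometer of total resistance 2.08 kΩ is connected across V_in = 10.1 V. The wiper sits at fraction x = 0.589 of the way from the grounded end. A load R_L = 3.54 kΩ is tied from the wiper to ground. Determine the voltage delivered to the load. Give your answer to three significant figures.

Lower segment x·R_p = 1.225 kΩ; upper segment (1−x)·R_p = 0.8549 kΩ.
R_L loads the lower segment: effective lower R = 0.9101 kΩ.
Then V_out = V_in · 0.9101/(0.8549 + 0.9101) = 5.208 V.

V_out ≈ 5.21 V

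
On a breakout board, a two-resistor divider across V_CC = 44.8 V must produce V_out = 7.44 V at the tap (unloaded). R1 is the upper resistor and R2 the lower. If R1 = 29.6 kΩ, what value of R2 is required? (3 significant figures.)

R2 ≈ 5.89 kΩ

The divider ratio is R2/(R1+R2) = 7.44/44.8 = 0.1661.
Rearranging, R2 = R1·k/(1−k) = 29.6 × 0.1991 = 5.895 kΩ.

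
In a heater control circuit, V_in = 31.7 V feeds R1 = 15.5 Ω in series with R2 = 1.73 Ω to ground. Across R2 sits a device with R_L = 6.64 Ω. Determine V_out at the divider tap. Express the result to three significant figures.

V_out ≈ 2.58 V

R2 ‖ R_L = (1.73 × 6.64)/(1.73 + 6.64) = 1.372 Ω.
Voltage divider with the loaded lower leg: V_out = 31.7 × 1.372/(15.5 + 1.372) = 31.7 × 0.08134 = 2.579 V.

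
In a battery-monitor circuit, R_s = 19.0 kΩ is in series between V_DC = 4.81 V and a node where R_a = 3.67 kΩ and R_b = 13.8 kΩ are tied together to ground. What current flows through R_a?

Equivalent of the parallel group: R_p = 2.899 kΩ.
V_A = 4.81 × 2.899/21.90 = 0.6368 V.
I(R_a) = V_A / R_a = 0.6368/3.67 = 0.1735 mA.

I ≈ 0.174 mA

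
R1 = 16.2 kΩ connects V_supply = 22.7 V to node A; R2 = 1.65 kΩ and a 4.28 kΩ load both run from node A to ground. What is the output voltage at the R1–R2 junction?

V_out ≈ 1.55 V

First combine the lower leg with the load: R2 ‖ R_L = 1.191 kΩ.
Then V_out = V_supply · R2'/(R1 + R2') = 22.7 × 1.191/17.39 = 1.554 V.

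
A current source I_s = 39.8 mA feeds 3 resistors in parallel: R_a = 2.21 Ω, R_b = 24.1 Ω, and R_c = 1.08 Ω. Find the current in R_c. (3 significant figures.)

I ≈ 26.0 mA

ΣG = 1/2.21 + 1/24.1 + 1/1.08 = 1.420.
By the current-divider rule, I = I_s · G_k/ΣG = 39.8 × 0.6521 = 25.95 mA.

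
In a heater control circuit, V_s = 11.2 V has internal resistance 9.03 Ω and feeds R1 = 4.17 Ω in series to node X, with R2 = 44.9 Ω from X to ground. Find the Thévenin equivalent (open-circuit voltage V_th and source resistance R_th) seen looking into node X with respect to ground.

V_th ≈ 8.66 V, R_th ≈ 10.2 Ω

R1' = 9.03 + 4.17 = 13.20 Ω (source resistance + R1).
With X open, the divider is unloaded: V_th = 11.2 × 44.9/58.10 = 8.655 V.
Zeroing V_s shorts the top of R1' to ground, so R_th = R1' ‖ R2 = 10.20 Ω.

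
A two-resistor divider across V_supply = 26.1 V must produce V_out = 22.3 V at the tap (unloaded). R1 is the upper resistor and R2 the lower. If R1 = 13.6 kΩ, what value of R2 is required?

R2 ≈ 79.8 kΩ

The divider ratio is R2/(R1+R2) = 22.3/26.1 = 0.8544.
Rearranging, R2 = R1·k/(1−k) = 13.6 × 5.868 = 79.81 kΩ.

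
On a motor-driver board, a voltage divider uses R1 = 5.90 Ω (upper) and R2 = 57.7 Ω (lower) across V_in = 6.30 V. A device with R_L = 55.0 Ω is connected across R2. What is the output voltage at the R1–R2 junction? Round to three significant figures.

V_out ≈ 5.21 V

First combine the lower leg with the load: R2 ‖ R_L = 28.16 Ω.
Now apply the divider: V_out = 6.30 × 0.8268 = 5.209 V.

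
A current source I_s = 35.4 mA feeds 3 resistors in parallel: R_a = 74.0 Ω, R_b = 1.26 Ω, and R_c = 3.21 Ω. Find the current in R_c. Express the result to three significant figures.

I ≈ 9.86 mA

ΣG = 1/74.0 + 1/1.26 + 1/3.21 = 1.119.
By the current-divider rule, I = I_s · G_k/ΣG = 35.4 × 0.2785 = 9.858 mA.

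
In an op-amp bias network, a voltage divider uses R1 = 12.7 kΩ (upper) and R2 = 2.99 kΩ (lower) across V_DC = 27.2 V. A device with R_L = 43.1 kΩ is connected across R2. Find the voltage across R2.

R2 ‖ R_L = (2.99 × 43.1)/(2.99 + 43.1) = 2.796 kΩ.
Voltage divider with the loaded lower leg: V_out = 27.2 × 2.796/(12.7 + 2.796) = 27.2 × 0.1804 = 4.908 V.
(Unloaded it would be 5.18 V; the load pulls it down.)

V_out ≈ 4.91 V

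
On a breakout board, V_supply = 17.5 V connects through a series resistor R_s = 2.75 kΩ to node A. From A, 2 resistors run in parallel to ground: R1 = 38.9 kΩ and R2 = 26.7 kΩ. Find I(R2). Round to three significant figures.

I ≈ 0.558 mA

Combine the parallel branches: R_p = (1/38.9 + 1/26.7)⁻¹ = 15.83 kΩ.
Node voltage V_A = V_supply · R_p/(R_s + R_p) = 17.5 × 0.8520 = 14.91 V.
Branch current I = V_A/R2 = 14.91/26.7 = 0.5584 mA.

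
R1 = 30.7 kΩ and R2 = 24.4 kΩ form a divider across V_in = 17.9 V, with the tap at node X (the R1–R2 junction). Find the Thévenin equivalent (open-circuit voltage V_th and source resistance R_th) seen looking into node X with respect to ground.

V_th ≈ 7.93 V, R_th ≈ 13.6 kΩ

V_th is the unloaded tap voltage: V_in · R2/(R1+R2) = 17.9 × 0.4428 = 7.927 V.
With V_in suppressed (replaced by a short), R_th = R1 ‖ R2 = (30.70 × 24.4)/(30.70 + 24.4) = 13.59 kΩ.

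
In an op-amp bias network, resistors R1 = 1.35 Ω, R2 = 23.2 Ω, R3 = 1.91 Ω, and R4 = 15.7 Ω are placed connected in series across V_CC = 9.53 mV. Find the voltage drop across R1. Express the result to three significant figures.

Total series resistance ΣR = 1.35 + 23.2 + 1.91 + 15.7 = 42.16 Ω.
By the voltage-divider rule, V = 9.53 × 1.350/42.16 = 0.3052 mV.

V ≈ 0.305 mV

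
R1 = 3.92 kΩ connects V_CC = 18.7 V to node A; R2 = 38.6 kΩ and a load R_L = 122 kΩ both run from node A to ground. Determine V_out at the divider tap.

First combine the lower leg with the load: R2 ‖ R_L = 29.32 kΩ.
Now apply the divider: V_out = 18.7 × 0.8821 = 16.49 V.

V_out ≈ 16.5 V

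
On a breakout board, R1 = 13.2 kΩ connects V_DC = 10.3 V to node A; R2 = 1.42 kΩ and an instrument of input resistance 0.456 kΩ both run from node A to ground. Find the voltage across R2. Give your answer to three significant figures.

V_out ≈ 0.262 V

The load sits in parallel with R2, giving an effective lower resistance R2' = R2·R_L/(R2+R_L) = 0.3452 kΩ.
Now apply the divider: V_out = 10.3 × 0.02548 = 0.2625 V.
(Unloaded it would be 1.00 V; the load pulls it down.)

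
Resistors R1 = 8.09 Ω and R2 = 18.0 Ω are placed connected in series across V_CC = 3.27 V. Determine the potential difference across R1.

Series total: ΣR = 8.09 + 18.0 = 26.09 Ω.
Voltage divider: V = V_CC · (8.090 / 26.09) = 3.27 × 0.3101 = 1.014 V.

V ≈ 1.01 V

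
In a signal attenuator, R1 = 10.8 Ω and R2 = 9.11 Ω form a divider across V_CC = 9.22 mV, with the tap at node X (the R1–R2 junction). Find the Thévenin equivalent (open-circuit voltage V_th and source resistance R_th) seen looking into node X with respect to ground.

V_th ≈ 4.22 mV, R_th ≈ 4.94 Ω

V_th is the unloaded tap voltage: V_CC · R2/(R1+R2) = 9.22 × 0.4576 = 4.219 mV.
Looking into X with the source shorted: R_th = R1·R2/(R1+R2) = 10.80 × 9.11/19.91 = 4.942 Ω.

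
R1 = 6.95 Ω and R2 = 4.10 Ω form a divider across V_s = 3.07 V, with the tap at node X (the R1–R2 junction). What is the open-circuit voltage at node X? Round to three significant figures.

Open-circuit (no load on X): V_th = V_s · R2/(R1 + R2) = 3.07 × 4.10/(6.950 + 4.10) = 1.139 V.

V_th ≈ 1.14 V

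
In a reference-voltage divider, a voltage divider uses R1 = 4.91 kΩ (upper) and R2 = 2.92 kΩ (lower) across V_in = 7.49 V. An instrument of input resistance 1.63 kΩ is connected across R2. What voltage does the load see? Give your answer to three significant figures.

The load sits in parallel with R2, giving an effective lower resistance R2' = R2·R_L/(R2+R_L) = 1.046 kΩ.
Now apply the divider: V_out = 7.49 × 0.1756 = 1.315 V.

V_out ≈ 1.32 V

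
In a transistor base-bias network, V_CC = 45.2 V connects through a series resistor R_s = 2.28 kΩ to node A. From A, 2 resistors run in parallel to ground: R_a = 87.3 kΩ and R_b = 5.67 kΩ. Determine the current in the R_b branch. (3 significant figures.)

Parallel bank: R_p = 1/(1/87.3 + 1/5.67) = 5.324 kΩ.
Node voltage V_A = V_CC · R_p/(R_s + R_p) = 45.2 × 0.7002 = 31.65 V.
I(R_b) = V_A / R_b = 31.65/5.67 = 5.582 mA.

I ≈ 5.58 mA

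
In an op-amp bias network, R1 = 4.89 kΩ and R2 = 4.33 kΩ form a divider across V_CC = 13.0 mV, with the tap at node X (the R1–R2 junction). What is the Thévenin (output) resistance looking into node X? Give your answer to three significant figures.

R_th ≈ 2.30 kΩ

Looking into X with the source shorted: R_th = R1·R2/(R1+R2) = 4.890 × 4.33/9.220 = 2.296 kΩ.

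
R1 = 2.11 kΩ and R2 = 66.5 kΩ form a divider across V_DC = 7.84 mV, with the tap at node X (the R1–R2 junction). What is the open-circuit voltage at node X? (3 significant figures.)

V_th is the unloaded tap voltage: V_DC · R2/(R1+R2) = 7.84 × 0.9692 = 7.599 mV.

V_th ≈ 7.60 mV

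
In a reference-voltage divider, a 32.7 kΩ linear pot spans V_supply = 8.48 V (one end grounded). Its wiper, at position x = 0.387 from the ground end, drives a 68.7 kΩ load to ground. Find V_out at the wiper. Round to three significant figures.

Split the track: R_lower = x·R_p = 12.65 kΩ, R_upper = (1−x)·R_p = 20.05 kΩ.
R_L loads the lower segment: effective lower R = 10.69 kΩ.
V_out = 8.48 × 10.69/(20.05 + 10.69) = 2.949 V.

V_out ≈ 2.95 V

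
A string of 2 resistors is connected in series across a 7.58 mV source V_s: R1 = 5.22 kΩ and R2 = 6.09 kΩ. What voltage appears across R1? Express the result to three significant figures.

ΣR = 5.22 + 6.09 = 11.31 kΩ.
Voltage divider: V = V_s · (5.220 / 11.31) = 7.58 × 0.4615 = 3.498 mV.

V ≈ 3.50 mV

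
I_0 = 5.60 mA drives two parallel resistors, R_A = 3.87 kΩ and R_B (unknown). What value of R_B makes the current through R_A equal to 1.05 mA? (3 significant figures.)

The fraction through R_A equals R_B/(R_A+R_B).
With f = 0.1875, R_B = R_A · f/(1−f) = 3.87 × 0.2308 = 0.8931 kΩ.

R_B ≈ 0.893 kΩ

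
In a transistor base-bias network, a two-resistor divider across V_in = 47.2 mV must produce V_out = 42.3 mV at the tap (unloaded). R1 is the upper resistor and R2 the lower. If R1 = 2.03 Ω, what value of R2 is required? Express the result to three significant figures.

R2 ≈ 17.5 Ω

The divider ratio is R2/(R1+R2) = 42.3/47.2 = 0.8962.
Rearranging, R2 = R1·k/(1−k) = 2.03 × 8.633 = 17.52 Ω.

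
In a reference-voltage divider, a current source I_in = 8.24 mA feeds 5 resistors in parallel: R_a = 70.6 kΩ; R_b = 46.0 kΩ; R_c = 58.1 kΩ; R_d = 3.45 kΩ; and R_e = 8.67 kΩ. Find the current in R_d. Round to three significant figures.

Total conductance ΣG = 1/70.6 + 1/46.0 + 1/58.1 + 1/3.45 + 1/8.67 = 0.4583 (units of 1/kΩ).
By the current-divider rule, I = I_in · G_k/ΣG = 8.24 × 0.6324 = 5.211 mA.

I ≈ 5.21 mA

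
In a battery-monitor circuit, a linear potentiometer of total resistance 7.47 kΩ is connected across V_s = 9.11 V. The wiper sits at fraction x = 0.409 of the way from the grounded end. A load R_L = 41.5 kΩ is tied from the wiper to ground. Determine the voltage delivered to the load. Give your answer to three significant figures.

V_out ≈ 3.57 V

The pot divides into 4.415 kΩ above the wiper and 3.055 kΩ below.
R_L loads the lower segment: effective lower R = 2.846 kΩ.
Loaded-divider output: V_out = 9.11 × 0.3919 = 3.571 V.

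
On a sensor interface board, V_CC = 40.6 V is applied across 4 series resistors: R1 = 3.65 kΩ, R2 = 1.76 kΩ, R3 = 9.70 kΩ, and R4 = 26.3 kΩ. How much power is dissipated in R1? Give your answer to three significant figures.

P ≈ 3.51 mW

ΣR = 41.41 kΩ → I = 40.6/41.41 = 0.9804 mA.
P = I²R = 0.9613 × 3.65 = 3.509 mW.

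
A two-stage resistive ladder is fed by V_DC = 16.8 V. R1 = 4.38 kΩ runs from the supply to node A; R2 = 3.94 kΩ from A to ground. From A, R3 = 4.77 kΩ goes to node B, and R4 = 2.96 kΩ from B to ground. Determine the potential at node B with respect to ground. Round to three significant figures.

V_B ≈ 2.40 V

Node A sees R2 in parallel with the series input of stage 2, R3 + R4 = 7.730 kΩ.
Effective lower resistance at A: R2 ‖ 7.730 = 2.610 kΩ.
So V_A = 16.8 × 0.3734 = 6.273 V.
Stage 2 is unloaded, so V_B = V_A · R4/(R3+R4) = 6.273 × 2.96/7.730 = 2.402 V.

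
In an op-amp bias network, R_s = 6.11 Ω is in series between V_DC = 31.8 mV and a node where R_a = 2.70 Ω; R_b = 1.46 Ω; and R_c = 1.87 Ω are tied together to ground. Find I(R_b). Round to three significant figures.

Equivalent of the parallel group: R_p = 0.6289 Ω.
V_A by voltage divider: V_A = 31.8 × 0.6289/(6.11 + 0.6289) = 2.968 mV.
Branch current I = V_A/R_b = 2.968/1.46 = 2.033 mA.

I ≈ 2.03 mA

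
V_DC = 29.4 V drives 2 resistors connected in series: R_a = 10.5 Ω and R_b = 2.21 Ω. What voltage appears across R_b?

ΣR = 10.5 + 2.21 = 12.71 Ω.
Voltage divider: V = V_DC · (2.210 / 12.71) = 29.4 × 0.1739 = 5.112 V.

V ≈ 5.11 V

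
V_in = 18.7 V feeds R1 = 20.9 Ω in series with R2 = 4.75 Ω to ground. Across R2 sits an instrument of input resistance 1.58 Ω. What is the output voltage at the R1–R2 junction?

R2 ‖ R_L = (4.75 × 1.58)/(4.75 + 1.58) = 1.186 Ω.
Now apply the divider: V_out = 18.7 × 0.05368 = 1.004 V.

V_out ≈ 1.00 V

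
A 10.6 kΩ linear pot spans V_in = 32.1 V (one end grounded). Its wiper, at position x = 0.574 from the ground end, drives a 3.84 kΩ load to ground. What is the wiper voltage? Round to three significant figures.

Lower segment x·R_p = 6.084 kΩ; upper segment (1−x)·R_p = 4.516 kΩ.
Lower segment in parallel with the load: 6.084 ‖ 3.84 = 2.354 kΩ.
V_out = 32.1 × 2.354/(4.516 + 2.354) = 11.00 V.
(Unloaded: V_out = x·V_in = 18.4 V.)

V_out ≈ 11.0 V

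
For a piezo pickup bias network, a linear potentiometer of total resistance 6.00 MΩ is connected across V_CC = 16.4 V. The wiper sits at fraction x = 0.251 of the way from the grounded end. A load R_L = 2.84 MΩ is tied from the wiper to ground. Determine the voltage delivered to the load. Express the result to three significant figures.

V_out ≈ 2.95 V

Lower segment x·R_p = 1.506 MΩ; upper segment (1−x)·R_p = 4.494 MΩ.
R_L loads the lower segment: effective lower R = 0.9841 MΩ.
Then V_out = V_CC · 0.9841/(4.494 + 0.9841) = 2.946 V.
(Unloaded: V_out = x·V_CC = 4.12 V.)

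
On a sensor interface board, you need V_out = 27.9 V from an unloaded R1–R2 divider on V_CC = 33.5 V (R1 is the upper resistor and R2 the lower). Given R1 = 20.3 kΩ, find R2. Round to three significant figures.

R2 ≈ 101 kΩ

The divider ratio is R2/(R1+R2) = 27.9/33.5 = 0.8328.
Rearranging, R2 = R1·k/(1−k) = 20.3 × 4.982 = 101.1 kΩ.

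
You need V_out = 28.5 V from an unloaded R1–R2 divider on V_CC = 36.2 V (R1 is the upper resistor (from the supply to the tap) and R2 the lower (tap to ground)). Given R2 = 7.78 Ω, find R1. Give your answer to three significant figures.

The divider ratio is R2/(R1+R2) = 28.5/36.2 = 0.7873.
R1 = R2·(1/k − 1) = 7.78 × 0.2702 = 2.102 Ω.

R1 ≈ 2.10 Ω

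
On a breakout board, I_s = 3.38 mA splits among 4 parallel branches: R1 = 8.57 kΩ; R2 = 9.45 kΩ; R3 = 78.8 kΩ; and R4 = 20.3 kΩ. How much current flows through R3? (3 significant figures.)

Conductances: ΣG = 1/8.57 + 1/9.45 + 1/78.8 + 1/20.3 = 0.2845 (1/kΩ).
R3 takes the fraction G_k/ΣG = 0.01269/0.2845 = 0.04461, so I = 3.38 × 0.04461 = 0.1508 mA.

I ≈ 0.151 mA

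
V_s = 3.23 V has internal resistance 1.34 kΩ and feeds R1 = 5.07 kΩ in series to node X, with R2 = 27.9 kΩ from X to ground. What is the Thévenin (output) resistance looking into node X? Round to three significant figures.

R1' = 1.34 + 5.07 = 6.410 kΩ (source resistance + R1).
Zeroing V_s shorts the top of R1' to ground, so R_th = R1' ‖ R2 = 5.212 kΩ.

R_th ≈ 5.21 kΩ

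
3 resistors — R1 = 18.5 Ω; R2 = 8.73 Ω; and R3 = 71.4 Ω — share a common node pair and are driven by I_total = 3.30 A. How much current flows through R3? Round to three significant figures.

I ≈ 0.253 A

Conductances: ΣG = 1/18.5 + 1/8.73 + 1/71.4 = 0.1826 (1/Ω).
Current divider: I(R3) = I_total · G_k/ΣG = 3.30 × (0.01401/0.1826) = 3.30 × 0.07670 = 0.2531 A.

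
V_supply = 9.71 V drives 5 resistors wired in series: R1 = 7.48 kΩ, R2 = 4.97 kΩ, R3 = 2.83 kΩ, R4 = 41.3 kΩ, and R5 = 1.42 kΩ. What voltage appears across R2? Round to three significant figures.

V ≈ 0.832 V

Series total: ΣR = 7.48 + 4.97 + 2.83 + 41.3 + 1.42 = 58.00 kΩ.
By the voltage-divider rule, V = 9.71 × 4.970/58.00 = 0.8320 V.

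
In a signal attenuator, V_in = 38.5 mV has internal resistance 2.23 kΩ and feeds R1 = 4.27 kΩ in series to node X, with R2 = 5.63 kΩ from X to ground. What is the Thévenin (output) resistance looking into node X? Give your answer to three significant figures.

R_th ≈ 3.02 kΩ

R1' = 2.23 + 4.27 = 6.500 kΩ (source resistance + R1).
With V_in suppressed (replaced by a short), R_th = R1' ‖ R2 = (6.500 × 5.63)/(6.500 + 5.63) = 3.017 kΩ.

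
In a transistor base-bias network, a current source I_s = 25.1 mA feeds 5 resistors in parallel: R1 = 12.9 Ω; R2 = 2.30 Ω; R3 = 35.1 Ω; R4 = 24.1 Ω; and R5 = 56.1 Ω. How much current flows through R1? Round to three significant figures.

ΣG = 1/12.9 + 1/2.30 + 1/35.1 + 1/24.1 + 1/56.1 = 0.6001.
Current divider: I(R1) = I_s · G_k/ΣG = 25.1 × (0.07752/0.6001) = 25.1 × 0.1292 = 3.242 mA.

I ≈ 3.24 mA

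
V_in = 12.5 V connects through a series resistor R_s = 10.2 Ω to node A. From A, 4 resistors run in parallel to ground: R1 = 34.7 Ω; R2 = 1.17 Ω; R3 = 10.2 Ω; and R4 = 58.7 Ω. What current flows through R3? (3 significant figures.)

Equivalent of the parallel group: R_p = 1.001 Ω.
V_A = 12.5 × 1.001/11.20 = 1.118 V.
I(R3) = V_A / R3 = 1.118/10.2 = 0.1096 A.
(Equivalently: I_total = 1.116 A, then current-divider fraction G_k/ΣG = 0.09818.)

I ≈ 0.110 A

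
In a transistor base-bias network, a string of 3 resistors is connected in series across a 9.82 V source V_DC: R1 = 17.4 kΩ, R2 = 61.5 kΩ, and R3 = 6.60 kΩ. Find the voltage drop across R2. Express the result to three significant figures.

ΣR = 17.4 + 61.5 + 6.60 = 85.50 kΩ.
V = V_DC · R/ΣR = 9.82 × 0.7193 = 7.064 V.

V ≈ 7.06 V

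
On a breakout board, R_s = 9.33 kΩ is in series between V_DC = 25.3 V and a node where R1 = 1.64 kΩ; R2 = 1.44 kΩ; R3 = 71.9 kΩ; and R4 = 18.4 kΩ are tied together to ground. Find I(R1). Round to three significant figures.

I ≈ 1.12 mA

Equivalent of the parallel group: R_p = 0.7286 kΩ.
Node voltage V_A = V_DC · R_p/(R_s + R_p) = 25.3 × 0.07244 = 1.833 V.
I(R1) = V_A / R1 = 1.833/1.64 = 1.117 mA.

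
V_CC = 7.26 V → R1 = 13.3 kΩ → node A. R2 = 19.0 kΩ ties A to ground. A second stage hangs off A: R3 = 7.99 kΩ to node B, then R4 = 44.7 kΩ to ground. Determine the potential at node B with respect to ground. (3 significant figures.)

V_B ≈ 3.15 V

The second stage (R3 + R4 = 52.69 kΩ) loads node A in parallel with R2.
Effective lower resistance at A: R2 ‖ 52.69 = 13.96 kΩ.
First divider: V_A = V_CC · 13.96/(13.3 + 13.96) = 3.718 V.
Then the unloaded second divider: V_B = V_A × R4/(R3+R4) = 3.718 × 0.8484 = 3.155 V.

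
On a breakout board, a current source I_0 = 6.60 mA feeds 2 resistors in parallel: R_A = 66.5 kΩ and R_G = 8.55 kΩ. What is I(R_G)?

With just two branches, the current splits inversely with resistance.
I(R_G) = 6.60 × 66.5/(66.5 + 8.55) = 6.60 × 0.8861 = 5.848 mA.

I ≈ 5.85 mA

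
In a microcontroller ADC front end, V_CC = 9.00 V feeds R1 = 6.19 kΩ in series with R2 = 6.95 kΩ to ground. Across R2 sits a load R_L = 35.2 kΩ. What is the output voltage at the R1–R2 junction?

First combine the lower leg with the load: R2 ‖ R_L = 5.804 kΩ.
Voltage divider with the loaded lower leg: V_out = 9.00 × 5.804/(6.19 + 5.804) = 9.00 × 0.4839 = 4.355 V.
(Unloaded it would be 4.76 V; the load pulls it down.)

V_out ≈ 4.36 V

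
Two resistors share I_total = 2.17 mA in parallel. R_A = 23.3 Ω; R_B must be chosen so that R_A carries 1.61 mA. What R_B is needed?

R_B ≈ 67.0 Ω

In a two-way split, I_A/I_total = R_B/(R_A + R_B).
1.61/2.17 = R_B/(R_A + R_B) → R_B = R_A · (0.7419)/(1 − 0.7419) = 23.3 × 2.875 = 66.99 Ω.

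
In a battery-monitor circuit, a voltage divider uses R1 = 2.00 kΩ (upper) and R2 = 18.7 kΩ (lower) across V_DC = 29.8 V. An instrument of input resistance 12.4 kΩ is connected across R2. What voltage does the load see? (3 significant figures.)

First combine the lower leg with the load: R2 ‖ R_L = 7.456 kΩ.
Voltage divider with the loaded lower leg: V_out = 29.8 × 7.456/(2.00 + 7.456) = 29.8 × 0.7885 = 23.50 V.

V_out ≈ 23.5 V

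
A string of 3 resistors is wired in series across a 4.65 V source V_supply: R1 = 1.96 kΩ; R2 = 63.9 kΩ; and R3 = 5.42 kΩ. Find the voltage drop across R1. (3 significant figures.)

V ≈ 0.128 V

Total series resistance ΣR = 1.96 + 63.9 + 5.42 = 71.28 kΩ.
V = V_supply · R/ΣR = 4.65 × 0.02750 = 0.1279 V.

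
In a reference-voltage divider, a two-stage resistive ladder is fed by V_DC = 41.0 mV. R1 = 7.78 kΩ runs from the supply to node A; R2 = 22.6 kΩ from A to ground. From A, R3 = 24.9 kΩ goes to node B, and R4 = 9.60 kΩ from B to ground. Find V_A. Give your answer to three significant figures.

Node A sees R2 in parallel with the series input of stage 2, R3 + R4 = 34.50 kΩ.
R2 ‖ (R3+R4) = 13.65 kΩ.
So V_A = 41.0 × 0.6370 = 26.12 mV.

V_A ≈ 26.1 mV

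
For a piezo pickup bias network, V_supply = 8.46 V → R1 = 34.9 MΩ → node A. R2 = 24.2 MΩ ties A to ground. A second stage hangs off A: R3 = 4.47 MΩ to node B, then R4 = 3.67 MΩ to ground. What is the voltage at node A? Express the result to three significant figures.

V_A ≈ 1.26 V

Node A sees R2 in parallel with the series input of stage 2, R3 + R4 = 8.140 MΩ.
Effective lower resistance at A: R2 ‖ 8.140 = 6.091 MΩ.
So V_A = 8.46 × 0.1486 = 1.257 V.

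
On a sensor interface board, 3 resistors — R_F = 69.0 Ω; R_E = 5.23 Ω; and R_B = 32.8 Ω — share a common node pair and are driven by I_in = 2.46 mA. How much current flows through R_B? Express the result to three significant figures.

ΣG = 1/69.0 + 1/5.23 + 1/32.8 = 0.2362.
R_B takes the fraction G_k/ΣG = 0.03049/0.2362 = 0.1291, so I = 2.46 × 0.1291 = 0.3175 mA.

I ≈ 0.318 mA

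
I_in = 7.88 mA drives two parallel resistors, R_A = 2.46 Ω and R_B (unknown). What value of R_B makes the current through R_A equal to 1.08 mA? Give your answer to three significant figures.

R_B ≈ 0.391 Ω

In a two-way split, I_A/I_in = R_B/(R_A + R_B).
With f = 0.1371, R_B = R_A · f/(1−f) = 2.46 × 0.1588 = 0.3907 Ω.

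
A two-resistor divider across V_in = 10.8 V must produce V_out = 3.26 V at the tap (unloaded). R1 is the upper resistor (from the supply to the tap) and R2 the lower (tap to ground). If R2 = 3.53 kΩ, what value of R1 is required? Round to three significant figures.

R1 ≈ 8.16 kΩ

Required fraction k = V_out/V_in = 0.3019.
So R1 = R2 · (V_in/V_out − 1) = 3.53 × (10.8/3.26 − 1) = 3.53 × 2.313 = 8.164 kΩ.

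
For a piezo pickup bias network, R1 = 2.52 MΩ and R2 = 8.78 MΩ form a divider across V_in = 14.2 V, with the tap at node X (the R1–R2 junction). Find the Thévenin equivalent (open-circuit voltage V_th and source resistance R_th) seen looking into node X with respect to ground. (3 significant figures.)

V_th is the unloaded tap voltage: V_in · R2/(R1+R2) = 14.2 × 0.7770 = 11.03 V.
Zeroing V_in shorts the top of R1 to ground, so R_th = R1 ‖ R2 = 1.958 MΩ.

V_th ≈ 11.0 V, R_th ≈ 1.96 MΩ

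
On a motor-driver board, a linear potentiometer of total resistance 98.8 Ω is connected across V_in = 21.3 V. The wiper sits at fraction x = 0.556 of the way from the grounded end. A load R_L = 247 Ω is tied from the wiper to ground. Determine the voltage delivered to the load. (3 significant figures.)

The pot divides into 43.87 Ω above the wiper and 54.93 Ω below.
Lower segment in parallel with the load: 54.93 ‖ 247 = 44.94 Ω.
Loaded-divider output: V_out = 21.3 × 0.5060 = 10.78 V.

V_out ≈ 10.8 V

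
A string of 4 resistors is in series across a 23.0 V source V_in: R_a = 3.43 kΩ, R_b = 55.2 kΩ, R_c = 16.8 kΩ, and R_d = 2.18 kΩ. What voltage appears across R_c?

V ≈ 4.98 V

Series total: ΣR = 3.43 + 55.2 + 16.8 + 2.18 = 77.61 kΩ.
V = V_in · R/ΣR = 23.0 × 0.2165 = 4.979 V.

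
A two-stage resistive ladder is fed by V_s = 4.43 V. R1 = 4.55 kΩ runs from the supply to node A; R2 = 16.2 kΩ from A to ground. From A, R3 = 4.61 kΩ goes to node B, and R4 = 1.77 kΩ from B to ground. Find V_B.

V_B ≈ 0.616 V

Node A sees R2 in parallel with the series input of stage 2, R3 + R4 = 6.380 kΩ.
R2 ‖ (R3+R4) = 4.577 kΩ.
V_A = 4.43 × 4.577/(4.55 + 4.577) = 2.222 V.
V_B = V_A × 0.2774 = 0.6163 V.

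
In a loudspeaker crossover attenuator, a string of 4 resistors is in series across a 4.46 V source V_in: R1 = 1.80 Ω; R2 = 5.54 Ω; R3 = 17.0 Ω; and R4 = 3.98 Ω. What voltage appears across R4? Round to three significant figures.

V ≈ 0.627 V

Series total: ΣR = 1.80 + 5.54 + 17.0 + 3.98 = 28.32 Ω.
V = V_in · R/ΣR = 4.46 × 0.1405 = 0.6268 V.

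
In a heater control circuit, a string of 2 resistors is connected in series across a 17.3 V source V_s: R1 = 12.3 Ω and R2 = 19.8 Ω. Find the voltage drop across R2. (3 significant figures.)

Series total: ΣR = 12.3 + 19.8 = 32.10 Ω.
Voltage divider: V = V_s · (19.80 / 32.10) = 17.3 × 0.6168 = 10.67 V.

V ≈ 10.7 V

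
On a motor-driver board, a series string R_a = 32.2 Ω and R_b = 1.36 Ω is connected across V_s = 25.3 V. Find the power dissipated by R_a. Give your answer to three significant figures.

P ≈ 18.3 W

ΣR = 33.56 Ω → I = 25.3/33.56 = 0.7539 A.
P = I²R = 0.5683 × 32.2 = 18.30 W.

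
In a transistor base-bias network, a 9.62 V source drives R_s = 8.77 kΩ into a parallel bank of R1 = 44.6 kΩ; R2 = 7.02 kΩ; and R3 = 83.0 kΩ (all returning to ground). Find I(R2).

I ≈ 0.537 mA

Parallel bank: R_p = 1/(1/44.6 + 1/7.02 + 1/83.0) = 5.652 kΩ.
V_A = 9.62 × 5.652/14.42 = 3.770 V.
Branch current I = V_A/R2 = 3.770/7.02 = 0.5371 mA.
(Check via current divider: I_total = 0.6670 mA; share G_k/ΣG = 0.8052 → same result.)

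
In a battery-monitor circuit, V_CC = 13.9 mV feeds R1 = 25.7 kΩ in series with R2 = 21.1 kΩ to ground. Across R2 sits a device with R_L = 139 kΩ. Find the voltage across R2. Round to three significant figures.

V_out ≈ 5.78 mV

First combine the lower leg with the load: R2 ‖ R_L = 18.32 kΩ.
Then V_out = V_CC · R2'/(R1 + R2') = 13.9 × 18.32/44.02 = 5.785 mV.
(Unloaded it would be 6.27 mV; the load pulls it down.)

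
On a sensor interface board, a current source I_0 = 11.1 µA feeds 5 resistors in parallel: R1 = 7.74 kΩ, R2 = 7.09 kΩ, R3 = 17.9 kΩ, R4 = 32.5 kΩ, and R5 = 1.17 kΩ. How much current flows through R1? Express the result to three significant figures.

I ≈ 1.18 µA

Conductances: ΣG = 1/7.74 + 1/7.09 + 1/17.9 + 1/32.5 + 1/1.17 = 1.212 (1/kΩ).
Current divider: I(R1) = I_0 · G_k/ΣG = 11.1 × (0.1292/1.212) = 11.1 × 0.1066 = 1.184 µA.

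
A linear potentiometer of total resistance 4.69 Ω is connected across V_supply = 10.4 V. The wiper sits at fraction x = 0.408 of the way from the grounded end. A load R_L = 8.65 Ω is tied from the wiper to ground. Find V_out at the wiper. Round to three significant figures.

Lower segment x·R_p = 1.914 Ω; upper segment (1−x)·R_p = 2.776 Ω.
(x·R_p) ‖ R_L = 1.567 Ω.
V_out = 10.4 × 1.567/(2.776 + 1.567) = 3.752 V.

V_out ≈ 3.75 V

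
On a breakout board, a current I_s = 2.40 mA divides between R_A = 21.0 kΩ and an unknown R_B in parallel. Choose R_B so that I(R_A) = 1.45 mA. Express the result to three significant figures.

R_B ≈ 32.1 kΩ

Two-branch current divider: I_A = I_s · R_B/(R_A + R_B).
1.45/2.40 = R_B/(R_A + R_B) → R_B = R_A · (0.6042)/(1 − 0.6042) = 21.0 × 1.526 = 32.05 kΩ.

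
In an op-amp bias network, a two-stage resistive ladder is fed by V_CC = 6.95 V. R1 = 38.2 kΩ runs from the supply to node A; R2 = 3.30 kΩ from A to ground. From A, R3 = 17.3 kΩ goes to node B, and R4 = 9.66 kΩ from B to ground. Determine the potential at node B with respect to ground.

The second stage (R3 + R4 = 26.96 kΩ) loads node A in parallel with R2.
R2 ‖ (R3+R4) = 2.940 kΩ.
First divider: V_A = V_CC · 2.940/(38.2 + 2.940) = 0.4967 V.
Stage 2 is unloaded, so V_B = V_A · R4/(R3+R4) = 0.4967 × 9.66/26.96 = 0.1780 V.

V_B ≈ 0.178 V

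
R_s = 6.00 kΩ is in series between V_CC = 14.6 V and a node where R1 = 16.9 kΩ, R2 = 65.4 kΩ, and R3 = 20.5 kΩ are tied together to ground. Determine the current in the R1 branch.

Combine the parallel branches: R_p = (1/16.9 + 1/65.4 + 1/20.5)⁻¹ = 8.114 kΩ.
V_A = 14.6 × 8.114/14.11 = 8.393 V.
I(R1) = V_A / R1 = 8.393/16.9 = 0.4967 mA.
(Equivalently: I_total = 1.034 mA, then current-divider fraction G_k/ΣG = 0.4801.)

I ≈ 0.497 mA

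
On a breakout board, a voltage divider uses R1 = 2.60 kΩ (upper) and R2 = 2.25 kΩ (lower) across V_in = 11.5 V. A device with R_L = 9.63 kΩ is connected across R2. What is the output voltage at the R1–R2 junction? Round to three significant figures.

First combine the lower leg with the load: R2 ‖ R_L = 1.824 kΩ.
Voltage divider with the loaded lower leg: V_out = 11.5 × 1.824/(2.60 + 1.824) = 11.5 × 0.4123 = 4.741 V.
(Unloaded it would be 5.34 V; the load pulls it down.)

V_out ≈ 4.74 V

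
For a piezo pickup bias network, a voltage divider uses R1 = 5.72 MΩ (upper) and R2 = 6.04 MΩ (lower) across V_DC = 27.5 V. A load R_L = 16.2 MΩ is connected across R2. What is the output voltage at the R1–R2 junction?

V_out ≈ 12.0 V

First combine the lower leg with the load: R2 ‖ R_L = 4.400 MΩ.
Now apply the divider: V_out = 27.5 × 0.4348 = 11.96 V.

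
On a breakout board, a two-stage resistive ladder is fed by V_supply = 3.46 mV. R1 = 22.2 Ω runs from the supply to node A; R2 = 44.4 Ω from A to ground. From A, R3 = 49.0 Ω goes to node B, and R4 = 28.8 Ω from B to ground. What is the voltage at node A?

Node A sees R2 in parallel with the series input of stage 2, R3 + R4 = 77.80 Ω.
R2 ‖ (R3+R4) = 28.27 Ω.
First divider: V_A = V_supply · 28.27/(22.2 + 28.27) = 1.938 mV.

V_A ≈ 1.94 mV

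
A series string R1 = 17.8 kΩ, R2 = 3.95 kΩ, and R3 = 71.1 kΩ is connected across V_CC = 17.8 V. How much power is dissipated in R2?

The common current is I = 17.8/92.85 = 0.1917 mA.
P = I²R = 0.03675 × 3.95 = 0.1452 mW.

P ≈ 0.145 mW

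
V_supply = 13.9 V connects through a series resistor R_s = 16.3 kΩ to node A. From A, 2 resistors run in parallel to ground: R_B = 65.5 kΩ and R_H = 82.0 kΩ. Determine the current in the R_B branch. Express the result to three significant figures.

I ≈ 0.147 mA

Equivalent of the parallel group: R_p = 36.41 kΩ.
V_A by voltage divider: V_A = 13.9 × 36.41/(16.3 + 36.41) = 9.602 V.
Branch current I = V_A/R_B = 9.602/65.5 = 0.1466 mA.
(Check via current divider: I_total = 0.2637 mA; share G_k/ΣG = 0.5559 → same result.)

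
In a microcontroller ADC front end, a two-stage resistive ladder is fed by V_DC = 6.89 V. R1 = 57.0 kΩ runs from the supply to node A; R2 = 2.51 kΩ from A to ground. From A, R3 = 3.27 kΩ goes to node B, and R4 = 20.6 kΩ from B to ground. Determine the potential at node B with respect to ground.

The second stage (R3 + R4 = 23.87 kΩ) loads node A in parallel with R2.
R2 ‖ (R3+R4) = 2.271 kΩ.
First divider: V_A = V_DC · 2.271/(57.0 + 2.271) = 0.2640 V.
Then the unloaded second divider: V_B = V_A × R4/(R3+R4) = 0.2640 × 0.8630 = 0.2278 V.

V_B ≈ 0.228 V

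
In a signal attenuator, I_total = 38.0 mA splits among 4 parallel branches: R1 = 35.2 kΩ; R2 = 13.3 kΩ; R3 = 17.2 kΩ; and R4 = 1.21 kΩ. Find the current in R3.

ΣG = 1/35.2 + 1/13.3 + 1/17.2 + 1/1.21 = 0.9882.
R3 takes the fraction G_k/ΣG = 0.05814/0.9882 = 0.05883, so I = 38.0 × 0.05883 = 2.236 mA.

I ≈ 2.24 mA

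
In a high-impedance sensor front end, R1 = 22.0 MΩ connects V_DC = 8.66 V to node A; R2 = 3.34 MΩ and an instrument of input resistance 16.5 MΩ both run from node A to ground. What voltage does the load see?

V_out ≈ 0.971 V

The load sits in parallel with R2, giving an effective lower resistance R2' = R2·R_L/(R2+R_L) = 2.778 MΩ.
Voltage divider with the loaded lower leg: V_out = 8.66 × 2.778/(22.0 + 2.778) = 8.66 × 0.1121 = 0.9708 V.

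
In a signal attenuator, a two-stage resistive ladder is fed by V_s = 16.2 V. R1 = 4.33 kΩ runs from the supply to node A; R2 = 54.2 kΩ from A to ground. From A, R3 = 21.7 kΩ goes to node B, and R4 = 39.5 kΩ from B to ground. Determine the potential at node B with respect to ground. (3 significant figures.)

V_B ≈ 9.09 V

Looking into the second stage from A: R3 + R4 = 61.20 kΩ appears in parallel with R2.
Effective lower resistance at A: R2 ‖ 61.20 = 28.74 kΩ.
First divider: V_A = V_s · 28.74/(4.33 + 28.74) = 14.08 V.
Then the unloaded second divider: V_B = V_A × R4/(R3+R4) = 14.08 × 0.6454 = 9.087 V.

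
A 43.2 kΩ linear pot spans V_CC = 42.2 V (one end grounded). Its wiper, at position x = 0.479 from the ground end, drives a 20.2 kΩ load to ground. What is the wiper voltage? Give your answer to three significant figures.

Split the track: R_lower = x·R_p = 20.69 kΩ, R_upper = (1−x)·R_p = 22.51 kΩ.
Lower segment in parallel with the load: 20.69 ‖ 20.2 = 10.22 kΩ.
Then V_out = V_CC · 10.22/(22.51 + 10.22) = 13.18 V.

V_out ≈ 13.2 V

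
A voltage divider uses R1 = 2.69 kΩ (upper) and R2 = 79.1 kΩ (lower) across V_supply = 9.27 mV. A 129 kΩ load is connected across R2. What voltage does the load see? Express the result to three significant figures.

The load sits in parallel with R2, giving an effective lower resistance R2' = R2·R_L/(R2+R_L) = 49.03 kΩ.
Voltage divider with the loaded lower leg: V_out = 9.27 × 49.03/(2.69 + 49.03) = 9.27 × 0.9480 = 8.788 mV.

V_out ≈ 8.79 mV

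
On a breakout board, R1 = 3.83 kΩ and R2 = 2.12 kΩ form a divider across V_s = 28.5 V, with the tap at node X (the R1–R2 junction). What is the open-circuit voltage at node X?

With X open, the divider is unloaded: V_th = 28.5 × 2.12/5.950 = 10.15 V.

V_th ≈ 10.2 V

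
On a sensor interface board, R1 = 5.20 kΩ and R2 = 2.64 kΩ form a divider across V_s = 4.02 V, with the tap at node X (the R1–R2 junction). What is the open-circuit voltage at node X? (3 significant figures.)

V_th ≈ 1.35 V

Open-circuit (no load on X): V_th = V_s · R2/(R1 + R2) = 4.02 × 2.64/(5.200 + 2.64) = 1.354 V.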